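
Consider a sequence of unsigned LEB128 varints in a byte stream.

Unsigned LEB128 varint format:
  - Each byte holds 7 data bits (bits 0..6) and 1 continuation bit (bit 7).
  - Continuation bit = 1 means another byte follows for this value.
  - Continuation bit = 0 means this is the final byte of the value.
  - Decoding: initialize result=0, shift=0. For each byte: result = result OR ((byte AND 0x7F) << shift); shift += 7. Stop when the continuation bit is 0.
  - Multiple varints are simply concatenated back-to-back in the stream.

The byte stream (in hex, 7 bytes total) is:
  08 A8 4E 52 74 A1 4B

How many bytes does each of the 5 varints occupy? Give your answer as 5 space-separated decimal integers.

Answer: 1 2 1 1 2

Derivation:
  byte[0]=0x08 cont=0 payload=0x08=8: acc |= 8<<0 -> acc=8 shift=7 [end]
Varint 1: bytes[0:1] = 08 -> value 8 (1 byte(s))
  byte[1]=0xA8 cont=1 payload=0x28=40: acc |= 40<<0 -> acc=40 shift=7
  byte[2]=0x4E cont=0 payload=0x4E=78: acc |= 78<<7 -> acc=10024 shift=14 [end]
Varint 2: bytes[1:3] = A8 4E -> value 10024 (2 byte(s))
  byte[3]=0x52 cont=0 payload=0x52=82: acc |= 82<<0 -> acc=82 shift=7 [end]
Varint 3: bytes[3:4] = 52 -> value 82 (1 byte(s))
  byte[4]=0x74 cont=0 payload=0x74=116: acc |= 116<<0 -> acc=116 shift=7 [end]
Varint 4: bytes[4:5] = 74 -> value 116 (1 byte(s))
  byte[5]=0xA1 cont=1 payload=0x21=33: acc |= 33<<0 -> acc=33 shift=7
  byte[6]=0x4B cont=0 payload=0x4B=75: acc |= 75<<7 -> acc=9633 shift=14 [end]
Varint 5: bytes[5:7] = A1 4B -> value 9633 (2 byte(s))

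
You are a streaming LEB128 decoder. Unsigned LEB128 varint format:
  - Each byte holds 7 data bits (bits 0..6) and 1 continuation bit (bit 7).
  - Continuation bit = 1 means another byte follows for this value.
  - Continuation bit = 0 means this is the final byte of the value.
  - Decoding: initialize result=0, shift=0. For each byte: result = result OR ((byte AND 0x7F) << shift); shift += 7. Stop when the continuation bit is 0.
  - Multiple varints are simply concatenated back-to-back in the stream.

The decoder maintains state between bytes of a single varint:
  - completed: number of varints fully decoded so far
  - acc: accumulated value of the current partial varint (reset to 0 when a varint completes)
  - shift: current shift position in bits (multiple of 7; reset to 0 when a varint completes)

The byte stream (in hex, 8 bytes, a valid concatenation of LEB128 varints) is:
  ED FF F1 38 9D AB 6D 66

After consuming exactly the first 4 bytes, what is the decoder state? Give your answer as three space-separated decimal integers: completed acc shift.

byte[0]=0xED cont=1 payload=0x6D: acc |= 109<<0 -> completed=0 acc=109 shift=7
byte[1]=0xFF cont=1 payload=0x7F: acc |= 127<<7 -> completed=0 acc=16365 shift=14
byte[2]=0xF1 cont=1 payload=0x71: acc |= 113<<14 -> completed=0 acc=1867757 shift=21
byte[3]=0x38 cont=0 payload=0x38: varint #1 complete (value=119308269); reset -> completed=1 acc=0 shift=0

Answer: 1 0 0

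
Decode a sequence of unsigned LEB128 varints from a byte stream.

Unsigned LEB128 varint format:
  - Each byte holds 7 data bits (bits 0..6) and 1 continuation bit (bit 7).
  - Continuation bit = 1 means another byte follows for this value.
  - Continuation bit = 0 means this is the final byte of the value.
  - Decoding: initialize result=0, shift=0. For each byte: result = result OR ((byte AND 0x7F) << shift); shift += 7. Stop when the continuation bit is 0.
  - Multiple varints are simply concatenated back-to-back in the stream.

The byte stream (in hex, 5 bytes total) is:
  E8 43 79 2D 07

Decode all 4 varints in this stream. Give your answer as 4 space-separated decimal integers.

Answer: 8680 121 45 7

Derivation:
  byte[0]=0xE8 cont=1 payload=0x68=104: acc |= 104<<0 -> acc=104 shift=7
  byte[1]=0x43 cont=0 payload=0x43=67: acc |= 67<<7 -> acc=8680 shift=14 [end]
Varint 1: bytes[0:2] = E8 43 -> value 8680 (2 byte(s))
  byte[2]=0x79 cont=0 payload=0x79=121: acc |= 121<<0 -> acc=121 shift=7 [end]
Varint 2: bytes[2:3] = 79 -> value 121 (1 byte(s))
  byte[3]=0x2D cont=0 payload=0x2D=45: acc |= 45<<0 -> acc=45 shift=7 [end]
Varint 3: bytes[3:4] = 2D -> value 45 (1 byte(s))
  byte[4]=0x07 cont=0 payload=0x07=7: acc |= 7<<0 -> acc=7 shift=7 [end]
Varint 4: bytes[4:5] = 07 -> value 7 (1 byte(s))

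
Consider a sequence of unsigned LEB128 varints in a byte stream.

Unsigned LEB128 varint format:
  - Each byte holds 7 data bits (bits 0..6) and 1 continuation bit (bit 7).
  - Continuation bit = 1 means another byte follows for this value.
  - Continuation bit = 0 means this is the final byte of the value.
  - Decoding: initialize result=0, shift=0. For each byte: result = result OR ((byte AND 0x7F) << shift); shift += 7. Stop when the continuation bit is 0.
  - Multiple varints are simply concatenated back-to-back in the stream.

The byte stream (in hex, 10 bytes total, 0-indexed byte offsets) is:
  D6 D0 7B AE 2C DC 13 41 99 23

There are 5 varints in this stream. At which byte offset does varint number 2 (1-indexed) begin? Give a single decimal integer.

  byte[0]=0xD6 cont=1 payload=0x56=86: acc |= 86<<0 -> acc=86 shift=7
  byte[1]=0xD0 cont=1 payload=0x50=80: acc |= 80<<7 -> acc=10326 shift=14
  byte[2]=0x7B cont=0 payload=0x7B=123: acc |= 123<<14 -> acc=2025558 shift=21 [end]
Varint 1: bytes[0:3] = D6 D0 7B -> value 2025558 (3 byte(s))
  byte[3]=0xAE cont=1 payload=0x2E=46: acc |= 46<<0 -> acc=46 shift=7
  byte[4]=0x2C cont=0 payload=0x2C=44: acc |= 44<<7 -> acc=5678 shift=14 [end]
Varint 2: bytes[3:5] = AE 2C -> value 5678 (2 byte(s))
  byte[5]=0xDC cont=1 payload=0x5C=92: acc |= 92<<0 -> acc=92 shift=7
  byte[6]=0x13 cont=0 payload=0x13=19: acc |= 19<<7 -> acc=2524 shift=14 [end]
Varint 3: bytes[5:7] = DC 13 -> value 2524 (2 byte(s))
  byte[7]=0x41 cont=0 payload=0x41=65: acc |= 65<<0 -> acc=65 shift=7 [end]
Varint 4: bytes[7:8] = 41 -> value 65 (1 byte(s))
  byte[8]=0x99 cont=1 payload=0x19=25: acc |= 25<<0 -> acc=25 shift=7
  byte[9]=0x23 cont=0 payload=0x23=35: acc |= 35<<7 -> acc=4505 shift=14 [end]
Varint 5: bytes[8:10] = 99 23 -> value 4505 (2 byte(s))

Answer: 3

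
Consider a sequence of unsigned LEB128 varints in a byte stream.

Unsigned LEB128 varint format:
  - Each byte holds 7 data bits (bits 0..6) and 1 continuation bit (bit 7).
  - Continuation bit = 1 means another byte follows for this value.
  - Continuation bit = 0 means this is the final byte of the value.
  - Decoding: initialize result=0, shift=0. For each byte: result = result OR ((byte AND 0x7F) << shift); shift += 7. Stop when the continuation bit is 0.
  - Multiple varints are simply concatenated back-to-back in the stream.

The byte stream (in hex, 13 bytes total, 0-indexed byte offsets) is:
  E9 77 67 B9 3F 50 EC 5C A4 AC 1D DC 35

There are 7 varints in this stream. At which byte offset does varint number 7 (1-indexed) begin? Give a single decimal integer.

  byte[0]=0xE9 cont=1 payload=0x69=105: acc |= 105<<0 -> acc=105 shift=7
  byte[1]=0x77 cont=0 payload=0x77=119: acc |= 119<<7 -> acc=15337 shift=14 [end]
Varint 1: bytes[0:2] = E9 77 -> value 15337 (2 byte(s))
  byte[2]=0x67 cont=0 payload=0x67=103: acc |= 103<<0 -> acc=103 shift=7 [end]
Varint 2: bytes[2:3] = 67 -> value 103 (1 byte(s))
  byte[3]=0xB9 cont=1 payload=0x39=57: acc |= 57<<0 -> acc=57 shift=7
  byte[4]=0x3F cont=0 payload=0x3F=63: acc |= 63<<7 -> acc=8121 shift=14 [end]
Varint 3: bytes[3:5] = B9 3F -> value 8121 (2 byte(s))
  byte[5]=0x50 cont=0 payload=0x50=80: acc |= 80<<0 -> acc=80 shift=7 [end]
Varint 4: bytes[5:6] = 50 -> value 80 (1 byte(s))
  byte[6]=0xEC cont=1 payload=0x6C=108: acc |= 108<<0 -> acc=108 shift=7
  byte[7]=0x5C cont=0 payload=0x5C=92: acc |= 92<<7 -> acc=11884 shift=14 [end]
Varint 5: bytes[6:8] = EC 5C -> value 11884 (2 byte(s))
  byte[8]=0xA4 cont=1 payload=0x24=36: acc |= 36<<0 -> acc=36 shift=7
  byte[9]=0xAC cont=1 payload=0x2C=44: acc |= 44<<7 -> acc=5668 shift=14
  byte[10]=0x1D cont=0 payload=0x1D=29: acc |= 29<<14 -> acc=480804 shift=21 [end]
Varint 6: bytes[8:11] = A4 AC 1D -> value 480804 (3 byte(s))
  byte[11]=0xDC cont=1 payload=0x5C=92: acc |= 92<<0 -> acc=92 shift=7
  byte[12]=0x35 cont=0 payload=0x35=53: acc |= 53<<7 -> acc=6876 shift=14 [end]
Varint 7: bytes[11:13] = DC 35 -> value 6876 (2 byte(s))

Answer: 11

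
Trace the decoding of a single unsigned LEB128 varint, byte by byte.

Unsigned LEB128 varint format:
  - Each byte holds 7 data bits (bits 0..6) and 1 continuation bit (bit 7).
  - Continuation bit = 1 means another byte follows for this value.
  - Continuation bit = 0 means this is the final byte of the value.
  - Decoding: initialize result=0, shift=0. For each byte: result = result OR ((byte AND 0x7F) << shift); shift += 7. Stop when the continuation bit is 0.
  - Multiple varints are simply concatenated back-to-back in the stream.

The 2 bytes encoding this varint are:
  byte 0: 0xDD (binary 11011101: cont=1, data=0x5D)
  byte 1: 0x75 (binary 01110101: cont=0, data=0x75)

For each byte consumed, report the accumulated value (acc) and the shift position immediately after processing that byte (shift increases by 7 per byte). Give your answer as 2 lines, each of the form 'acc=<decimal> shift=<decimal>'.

Answer: acc=93 shift=7
acc=15069 shift=14

Derivation:
byte 0=0xDD: payload=0x5D=93, contrib = 93<<0 = 93; acc -> 93, shift -> 7
byte 1=0x75: payload=0x75=117, contrib = 117<<7 = 14976; acc -> 15069, shift -> 14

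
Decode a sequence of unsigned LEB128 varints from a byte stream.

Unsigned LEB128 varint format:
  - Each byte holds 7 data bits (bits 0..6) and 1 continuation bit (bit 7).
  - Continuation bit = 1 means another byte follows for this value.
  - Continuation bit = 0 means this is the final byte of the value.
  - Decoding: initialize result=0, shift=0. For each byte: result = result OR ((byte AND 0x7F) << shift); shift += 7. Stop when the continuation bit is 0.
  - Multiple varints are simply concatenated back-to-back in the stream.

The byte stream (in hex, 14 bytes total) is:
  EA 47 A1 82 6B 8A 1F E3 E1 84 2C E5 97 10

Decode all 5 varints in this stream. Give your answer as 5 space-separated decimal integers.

  byte[0]=0xEA cont=1 payload=0x6A=106: acc |= 106<<0 -> acc=106 shift=7
  byte[1]=0x47 cont=0 payload=0x47=71: acc |= 71<<7 -> acc=9194 shift=14 [end]
Varint 1: bytes[0:2] = EA 47 -> value 9194 (2 byte(s))
  byte[2]=0xA1 cont=1 payload=0x21=33: acc |= 33<<0 -> acc=33 shift=7
  byte[3]=0x82 cont=1 payload=0x02=2: acc |= 2<<7 -> acc=289 shift=14
  byte[4]=0x6B cont=0 payload=0x6B=107: acc |= 107<<14 -> acc=1753377 shift=21 [end]
Varint 2: bytes[2:5] = A1 82 6B -> value 1753377 (3 byte(s))
  byte[5]=0x8A cont=1 payload=0x0A=10: acc |= 10<<0 -> acc=10 shift=7
  byte[6]=0x1F cont=0 payload=0x1F=31: acc |= 31<<7 -> acc=3978 shift=14 [end]
Varint 3: bytes[5:7] = 8A 1F -> value 3978 (2 byte(s))
  byte[7]=0xE3 cont=1 payload=0x63=99: acc |= 99<<0 -> acc=99 shift=7
  byte[8]=0xE1 cont=1 payload=0x61=97: acc |= 97<<7 -> acc=12515 shift=14
  byte[9]=0x84 cont=1 payload=0x04=4: acc |= 4<<14 -> acc=78051 shift=21
  byte[10]=0x2C cont=0 payload=0x2C=44: acc |= 44<<21 -> acc=92352739 shift=28 [end]
Varint 4: bytes[7:11] = E3 E1 84 2C -> value 92352739 (4 byte(s))
  byte[11]=0xE5 cont=1 payload=0x65=101: acc |= 101<<0 -> acc=101 shift=7
  byte[12]=0x97 cont=1 payload=0x17=23: acc |= 23<<7 -> acc=3045 shift=14
  byte[13]=0x10 cont=0 payload=0x10=16: acc |= 16<<14 -> acc=265189 shift=21 [end]
Varint 5: bytes[11:14] = E5 97 10 -> value 265189 (3 byte(s))

Answer: 9194 1753377 3978 92352739 265189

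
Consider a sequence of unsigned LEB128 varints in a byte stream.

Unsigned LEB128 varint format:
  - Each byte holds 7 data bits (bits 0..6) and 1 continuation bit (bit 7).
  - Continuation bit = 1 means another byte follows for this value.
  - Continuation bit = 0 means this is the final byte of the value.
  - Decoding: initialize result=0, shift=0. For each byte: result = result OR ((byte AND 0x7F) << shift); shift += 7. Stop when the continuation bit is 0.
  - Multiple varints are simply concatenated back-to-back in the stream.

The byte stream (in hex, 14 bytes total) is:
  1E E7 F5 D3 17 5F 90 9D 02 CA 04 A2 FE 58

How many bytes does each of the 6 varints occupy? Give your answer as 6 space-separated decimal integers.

  byte[0]=0x1E cont=0 payload=0x1E=30: acc |= 30<<0 -> acc=30 shift=7 [end]
Varint 1: bytes[0:1] = 1E -> value 30 (1 byte(s))
  byte[1]=0xE7 cont=1 payload=0x67=103: acc |= 103<<0 -> acc=103 shift=7
  byte[2]=0xF5 cont=1 payload=0x75=117: acc |= 117<<7 -> acc=15079 shift=14
  byte[3]=0xD3 cont=1 payload=0x53=83: acc |= 83<<14 -> acc=1374951 shift=21
  byte[4]=0x17 cont=0 payload=0x17=23: acc |= 23<<21 -> acc=49609447 shift=28 [end]
Varint 2: bytes[1:5] = E7 F5 D3 17 -> value 49609447 (4 byte(s))
  byte[5]=0x5F cont=0 payload=0x5F=95: acc |= 95<<0 -> acc=95 shift=7 [end]
Varint 3: bytes[5:6] = 5F -> value 95 (1 byte(s))
  byte[6]=0x90 cont=1 payload=0x10=16: acc |= 16<<0 -> acc=16 shift=7
  byte[7]=0x9D cont=1 payload=0x1D=29: acc |= 29<<7 -> acc=3728 shift=14
  byte[8]=0x02 cont=0 payload=0x02=2: acc |= 2<<14 -> acc=36496 shift=21 [end]
Varint 4: bytes[6:9] = 90 9D 02 -> value 36496 (3 byte(s))
  byte[9]=0xCA cont=1 payload=0x4A=74: acc |= 74<<0 -> acc=74 shift=7
  byte[10]=0x04 cont=0 payload=0x04=4: acc |= 4<<7 -> acc=586 shift=14 [end]
Varint 5: bytes[9:11] = CA 04 -> value 586 (2 byte(s))
  byte[11]=0xA2 cont=1 payload=0x22=34: acc |= 34<<0 -> acc=34 shift=7
  byte[12]=0xFE cont=1 payload=0x7E=126: acc |= 126<<7 -> acc=16162 shift=14
  byte[13]=0x58 cont=0 payload=0x58=88: acc |= 88<<14 -> acc=1457954 shift=21 [end]
Varint 6: bytes[11:14] = A2 FE 58 -> value 1457954 (3 byte(s))

Answer: 1 4 1 3 2 3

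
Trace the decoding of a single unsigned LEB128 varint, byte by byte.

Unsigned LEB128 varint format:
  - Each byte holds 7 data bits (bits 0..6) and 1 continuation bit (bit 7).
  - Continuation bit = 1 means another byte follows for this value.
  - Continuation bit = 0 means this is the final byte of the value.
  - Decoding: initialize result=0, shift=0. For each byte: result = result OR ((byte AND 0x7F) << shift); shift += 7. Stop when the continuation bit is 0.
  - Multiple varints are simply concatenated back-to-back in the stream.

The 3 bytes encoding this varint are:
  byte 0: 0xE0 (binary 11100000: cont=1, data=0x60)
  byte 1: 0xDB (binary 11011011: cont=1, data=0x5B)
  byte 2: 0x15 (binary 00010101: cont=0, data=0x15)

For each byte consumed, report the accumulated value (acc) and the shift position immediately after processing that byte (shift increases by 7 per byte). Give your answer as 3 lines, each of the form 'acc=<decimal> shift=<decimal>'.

byte 0=0xE0: payload=0x60=96, contrib = 96<<0 = 96; acc -> 96, shift -> 7
byte 1=0xDB: payload=0x5B=91, contrib = 91<<7 = 11648; acc -> 11744, shift -> 14
byte 2=0x15: payload=0x15=21, contrib = 21<<14 = 344064; acc -> 355808, shift -> 21

Answer: acc=96 shift=7
acc=11744 shift=14
acc=355808 shift=21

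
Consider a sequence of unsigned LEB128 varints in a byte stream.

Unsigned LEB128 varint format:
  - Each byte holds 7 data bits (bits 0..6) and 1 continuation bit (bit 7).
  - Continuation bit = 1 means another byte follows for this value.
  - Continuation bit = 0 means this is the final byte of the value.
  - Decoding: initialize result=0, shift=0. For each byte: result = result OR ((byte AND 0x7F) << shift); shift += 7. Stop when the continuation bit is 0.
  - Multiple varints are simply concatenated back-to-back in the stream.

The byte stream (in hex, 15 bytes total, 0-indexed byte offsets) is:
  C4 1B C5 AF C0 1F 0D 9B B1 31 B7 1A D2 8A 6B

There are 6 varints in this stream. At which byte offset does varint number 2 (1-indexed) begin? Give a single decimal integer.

Answer: 2

Derivation:
  byte[0]=0xC4 cont=1 payload=0x44=68: acc |= 68<<0 -> acc=68 shift=7
  byte[1]=0x1B cont=0 payload=0x1B=27: acc |= 27<<7 -> acc=3524 shift=14 [end]
Varint 1: bytes[0:2] = C4 1B -> value 3524 (2 byte(s))
  byte[2]=0xC5 cont=1 payload=0x45=69: acc |= 69<<0 -> acc=69 shift=7
  byte[3]=0xAF cont=1 payload=0x2F=47: acc |= 47<<7 -> acc=6085 shift=14
  byte[4]=0xC0 cont=1 payload=0x40=64: acc |= 64<<14 -> acc=1054661 shift=21
  byte[5]=0x1F cont=0 payload=0x1F=31: acc |= 31<<21 -> acc=66066373 shift=28 [end]
Varint 2: bytes[2:6] = C5 AF C0 1F -> value 66066373 (4 byte(s))
  byte[6]=0x0D cont=0 payload=0x0D=13: acc |= 13<<0 -> acc=13 shift=7 [end]
Varint 3: bytes[6:7] = 0D -> value 13 (1 byte(s))
  byte[7]=0x9B cont=1 payload=0x1B=27: acc |= 27<<0 -> acc=27 shift=7
  byte[8]=0xB1 cont=1 payload=0x31=49: acc |= 49<<7 -> acc=6299 shift=14
  byte[9]=0x31 cont=0 payload=0x31=49: acc |= 49<<14 -> acc=809115 shift=21 [end]
Varint 4: bytes[7:10] = 9B B1 31 -> value 809115 (3 byte(s))
  byte[10]=0xB7 cont=1 payload=0x37=55: acc |= 55<<0 -> acc=55 shift=7
  byte[11]=0x1A cont=0 payload=0x1A=26: acc |= 26<<7 -> acc=3383 shift=14 [end]
Varint 5: bytes[10:12] = B7 1A -> value 3383 (2 byte(s))
  byte[12]=0xD2 cont=1 payload=0x52=82: acc |= 82<<0 -> acc=82 shift=7
  byte[13]=0x8A cont=1 payload=0x0A=10: acc |= 10<<7 -> acc=1362 shift=14
  byte[14]=0x6B cont=0 payload=0x6B=107: acc |= 107<<14 -> acc=1754450 shift=21 [end]
Varint 6: bytes[12:15] = D2 8A 6B -> value 1754450 (3 byte(s))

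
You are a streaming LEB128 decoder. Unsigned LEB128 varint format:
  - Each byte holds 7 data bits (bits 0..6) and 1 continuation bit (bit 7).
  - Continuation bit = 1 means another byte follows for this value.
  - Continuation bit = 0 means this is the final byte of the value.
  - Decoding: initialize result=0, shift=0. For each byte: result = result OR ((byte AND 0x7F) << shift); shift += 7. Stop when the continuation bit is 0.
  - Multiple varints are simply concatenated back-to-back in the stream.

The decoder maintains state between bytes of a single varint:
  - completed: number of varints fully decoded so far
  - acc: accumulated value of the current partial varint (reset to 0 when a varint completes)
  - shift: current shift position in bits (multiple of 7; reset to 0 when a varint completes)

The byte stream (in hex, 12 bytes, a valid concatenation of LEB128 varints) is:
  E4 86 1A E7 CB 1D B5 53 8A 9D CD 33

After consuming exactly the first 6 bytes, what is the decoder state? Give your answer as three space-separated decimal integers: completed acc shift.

Answer: 2 0 0

Derivation:
byte[0]=0xE4 cont=1 payload=0x64: acc |= 100<<0 -> completed=0 acc=100 shift=7
byte[1]=0x86 cont=1 payload=0x06: acc |= 6<<7 -> completed=0 acc=868 shift=14
byte[2]=0x1A cont=0 payload=0x1A: varint #1 complete (value=426852); reset -> completed=1 acc=0 shift=0
byte[3]=0xE7 cont=1 payload=0x67: acc |= 103<<0 -> completed=1 acc=103 shift=7
byte[4]=0xCB cont=1 payload=0x4B: acc |= 75<<7 -> completed=1 acc=9703 shift=14
byte[5]=0x1D cont=0 payload=0x1D: varint #2 complete (value=484839); reset -> completed=2 acc=0 shift=0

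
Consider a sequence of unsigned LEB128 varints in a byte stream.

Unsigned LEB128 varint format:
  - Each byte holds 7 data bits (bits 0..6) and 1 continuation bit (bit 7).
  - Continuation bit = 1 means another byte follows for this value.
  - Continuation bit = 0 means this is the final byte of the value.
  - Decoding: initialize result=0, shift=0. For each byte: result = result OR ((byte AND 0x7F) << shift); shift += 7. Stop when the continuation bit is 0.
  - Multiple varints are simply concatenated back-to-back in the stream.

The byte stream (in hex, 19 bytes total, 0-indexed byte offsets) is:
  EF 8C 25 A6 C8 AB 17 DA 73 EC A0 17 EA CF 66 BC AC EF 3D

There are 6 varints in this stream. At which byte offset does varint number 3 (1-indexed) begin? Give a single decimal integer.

  byte[0]=0xEF cont=1 payload=0x6F=111: acc |= 111<<0 -> acc=111 shift=7
  byte[1]=0x8C cont=1 payload=0x0C=12: acc |= 12<<7 -> acc=1647 shift=14
  byte[2]=0x25 cont=0 payload=0x25=37: acc |= 37<<14 -> acc=607855 shift=21 [end]
Varint 1: bytes[0:3] = EF 8C 25 -> value 607855 (3 byte(s))
  byte[3]=0xA6 cont=1 payload=0x26=38: acc |= 38<<0 -> acc=38 shift=7
  byte[4]=0xC8 cont=1 payload=0x48=72: acc |= 72<<7 -> acc=9254 shift=14
  byte[5]=0xAB cont=1 payload=0x2B=43: acc |= 43<<14 -> acc=713766 shift=21
  byte[6]=0x17 cont=0 payload=0x17=23: acc |= 23<<21 -> acc=48948262 shift=28 [end]
Varint 2: bytes[3:7] = A6 C8 AB 17 -> value 48948262 (4 byte(s))
  byte[7]=0xDA cont=1 payload=0x5A=90: acc |= 90<<0 -> acc=90 shift=7
  byte[8]=0x73 cont=0 payload=0x73=115: acc |= 115<<7 -> acc=14810 shift=14 [end]
Varint 3: bytes[7:9] = DA 73 -> value 14810 (2 byte(s))
  byte[9]=0xEC cont=1 payload=0x6C=108: acc |= 108<<0 -> acc=108 shift=7
  byte[10]=0xA0 cont=1 payload=0x20=32: acc |= 32<<7 -> acc=4204 shift=14
  byte[11]=0x17 cont=0 payload=0x17=23: acc |= 23<<14 -> acc=381036 shift=21 [end]
Varint 4: bytes[9:12] = EC A0 17 -> value 381036 (3 byte(s))
  byte[12]=0xEA cont=1 payload=0x6A=106: acc |= 106<<0 -> acc=106 shift=7
  byte[13]=0xCF cont=1 payload=0x4F=79: acc |= 79<<7 -> acc=10218 shift=14
  byte[14]=0x66 cont=0 payload=0x66=102: acc |= 102<<14 -> acc=1681386 shift=21 [end]
Varint 5: bytes[12:15] = EA CF 66 -> value 1681386 (3 byte(s))
  byte[15]=0xBC cont=1 payload=0x3C=60: acc |= 60<<0 -> acc=60 shift=7
  byte[16]=0xAC cont=1 payload=0x2C=44: acc |= 44<<7 -> acc=5692 shift=14
  byte[17]=0xEF cont=1 payload=0x6F=111: acc |= 111<<14 -> acc=1824316 shift=21
  byte[18]=0x3D cont=0 payload=0x3D=61: acc |= 61<<21 -> acc=129750588 shift=28 [end]
Varint 6: bytes[15:19] = BC AC EF 3D -> value 129750588 (4 byte(s))

Answer: 7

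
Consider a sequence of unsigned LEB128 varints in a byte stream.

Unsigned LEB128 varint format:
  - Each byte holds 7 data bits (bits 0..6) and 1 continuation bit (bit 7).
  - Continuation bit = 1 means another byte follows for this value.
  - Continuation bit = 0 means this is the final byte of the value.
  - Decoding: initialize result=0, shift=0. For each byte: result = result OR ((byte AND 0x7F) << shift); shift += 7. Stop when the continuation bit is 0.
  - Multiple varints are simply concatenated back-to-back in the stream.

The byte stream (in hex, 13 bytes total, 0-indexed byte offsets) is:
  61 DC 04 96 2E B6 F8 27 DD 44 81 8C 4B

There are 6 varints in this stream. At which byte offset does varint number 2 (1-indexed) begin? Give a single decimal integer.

Answer: 1

Derivation:
  byte[0]=0x61 cont=0 payload=0x61=97: acc |= 97<<0 -> acc=97 shift=7 [end]
Varint 1: bytes[0:1] = 61 -> value 97 (1 byte(s))
  byte[1]=0xDC cont=1 payload=0x5C=92: acc |= 92<<0 -> acc=92 shift=7
  byte[2]=0x04 cont=0 payload=0x04=4: acc |= 4<<7 -> acc=604 shift=14 [end]
Varint 2: bytes[1:3] = DC 04 -> value 604 (2 byte(s))
  byte[3]=0x96 cont=1 payload=0x16=22: acc |= 22<<0 -> acc=22 shift=7
  byte[4]=0x2E cont=0 payload=0x2E=46: acc |= 46<<7 -> acc=5910 shift=14 [end]
Varint 3: bytes[3:5] = 96 2E -> value 5910 (2 byte(s))
  byte[5]=0xB6 cont=1 payload=0x36=54: acc |= 54<<0 -> acc=54 shift=7
  byte[6]=0xF8 cont=1 payload=0x78=120: acc |= 120<<7 -> acc=15414 shift=14
  byte[7]=0x27 cont=0 payload=0x27=39: acc |= 39<<14 -> acc=654390 shift=21 [end]
Varint 4: bytes[5:8] = B6 F8 27 -> value 654390 (3 byte(s))
  byte[8]=0xDD cont=1 payload=0x5D=93: acc |= 93<<0 -> acc=93 shift=7
  byte[9]=0x44 cont=0 payload=0x44=68: acc |= 68<<7 -> acc=8797 shift=14 [end]
Varint 5: bytes[8:10] = DD 44 -> value 8797 (2 byte(s))
  byte[10]=0x81 cont=1 payload=0x01=1: acc |= 1<<0 -> acc=1 shift=7
  byte[11]=0x8C cont=1 payload=0x0C=12: acc |= 12<<7 -> acc=1537 shift=14
  byte[12]=0x4B cont=0 payload=0x4B=75: acc |= 75<<14 -> acc=1230337 shift=21 [end]
Varint 6: bytes[10:13] = 81 8C 4B -> value 1230337 (3 byte(s))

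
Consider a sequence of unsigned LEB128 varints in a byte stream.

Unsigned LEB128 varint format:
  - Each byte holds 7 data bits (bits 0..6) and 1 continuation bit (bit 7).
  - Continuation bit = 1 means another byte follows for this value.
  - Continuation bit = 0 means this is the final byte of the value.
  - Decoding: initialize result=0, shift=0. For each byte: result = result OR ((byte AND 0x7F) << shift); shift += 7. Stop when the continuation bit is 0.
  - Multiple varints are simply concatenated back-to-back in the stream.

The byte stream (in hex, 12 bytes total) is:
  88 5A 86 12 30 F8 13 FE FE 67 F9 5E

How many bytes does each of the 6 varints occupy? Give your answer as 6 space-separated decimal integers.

Answer: 2 2 1 2 3 2

Derivation:
  byte[0]=0x88 cont=1 payload=0x08=8: acc |= 8<<0 -> acc=8 shift=7
  byte[1]=0x5A cont=0 payload=0x5A=90: acc |= 90<<7 -> acc=11528 shift=14 [end]
Varint 1: bytes[0:2] = 88 5A -> value 11528 (2 byte(s))
  byte[2]=0x86 cont=1 payload=0x06=6: acc |= 6<<0 -> acc=6 shift=7
  byte[3]=0x12 cont=0 payload=0x12=18: acc |= 18<<7 -> acc=2310 shift=14 [end]
Varint 2: bytes[2:4] = 86 12 -> value 2310 (2 byte(s))
  byte[4]=0x30 cont=0 payload=0x30=48: acc |= 48<<0 -> acc=48 shift=7 [end]
Varint 3: bytes[4:5] = 30 -> value 48 (1 byte(s))
  byte[5]=0xF8 cont=1 payload=0x78=120: acc |= 120<<0 -> acc=120 shift=7
  byte[6]=0x13 cont=0 payload=0x13=19: acc |= 19<<7 -> acc=2552 shift=14 [end]
Varint 4: bytes[5:7] = F8 13 -> value 2552 (2 byte(s))
  byte[7]=0xFE cont=1 payload=0x7E=126: acc |= 126<<0 -> acc=126 shift=7
  byte[8]=0xFE cont=1 payload=0x7E=126: acc |= 126<<7 -> acc=16254 shift=14
  byte[9]=0x67 cont=0 payload=0x67=103: acc |= 103<<14 -> acc=1703806 shift=21 [end]
Varint 5: bytes[7:10] = FE FE 67 -> value 1703806 (3 byte(s))
  byte[10]=0xF9 cont=1 payload=0x79=121: acc |= 121<<0 -> acc=121 shift=7
  byte[11]=0x5E cont=0 payload=0x5E=94: acc |= 94<<7 -> acc=12153 shift=14 [end]
Varint 6: bytes[10:12] = F9 5E -> value 12153 (2 byte(s))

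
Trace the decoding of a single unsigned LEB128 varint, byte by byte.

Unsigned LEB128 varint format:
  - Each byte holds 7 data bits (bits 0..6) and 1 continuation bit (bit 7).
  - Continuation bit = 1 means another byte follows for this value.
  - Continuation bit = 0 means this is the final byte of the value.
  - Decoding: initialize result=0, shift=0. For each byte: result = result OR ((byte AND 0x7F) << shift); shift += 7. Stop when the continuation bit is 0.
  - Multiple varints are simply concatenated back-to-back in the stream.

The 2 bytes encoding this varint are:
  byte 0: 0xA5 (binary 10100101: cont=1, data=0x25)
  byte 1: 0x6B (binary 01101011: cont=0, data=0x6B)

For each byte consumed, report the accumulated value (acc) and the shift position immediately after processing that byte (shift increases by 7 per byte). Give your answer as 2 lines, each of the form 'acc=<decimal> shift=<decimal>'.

Answer: acc=37 shift=7
acc=13733 shift=14

Derivation:
byte 0=0xA5: payload=0x25=37, contrib = 37<<0 = 37; acc -> 37, shift -> 7
byte 1=0x6B: payload=0x6B=107, contrib = 107<<7 = 13696; acc -> 13733, shift -> 14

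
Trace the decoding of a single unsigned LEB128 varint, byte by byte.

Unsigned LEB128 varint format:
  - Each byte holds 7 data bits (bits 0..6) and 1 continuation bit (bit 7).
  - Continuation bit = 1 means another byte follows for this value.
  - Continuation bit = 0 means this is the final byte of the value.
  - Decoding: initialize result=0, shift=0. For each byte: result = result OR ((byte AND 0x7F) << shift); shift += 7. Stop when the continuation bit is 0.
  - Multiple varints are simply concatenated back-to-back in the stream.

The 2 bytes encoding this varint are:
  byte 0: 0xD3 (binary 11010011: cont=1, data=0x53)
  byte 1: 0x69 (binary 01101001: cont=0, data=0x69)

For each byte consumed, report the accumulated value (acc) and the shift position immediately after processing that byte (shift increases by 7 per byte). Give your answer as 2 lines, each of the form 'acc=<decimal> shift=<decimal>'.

byte 0=0xD3: payload=0x53=83, contrib = 83<<0 = 83; acc -> 83, shift -> 7
byte 1=0x69: payload=0x69=105, contrib = 105<<7 = 13440; acc -> 13523, shift -> 14

Answer: acc=83 shift=7
acc=13523 shift=14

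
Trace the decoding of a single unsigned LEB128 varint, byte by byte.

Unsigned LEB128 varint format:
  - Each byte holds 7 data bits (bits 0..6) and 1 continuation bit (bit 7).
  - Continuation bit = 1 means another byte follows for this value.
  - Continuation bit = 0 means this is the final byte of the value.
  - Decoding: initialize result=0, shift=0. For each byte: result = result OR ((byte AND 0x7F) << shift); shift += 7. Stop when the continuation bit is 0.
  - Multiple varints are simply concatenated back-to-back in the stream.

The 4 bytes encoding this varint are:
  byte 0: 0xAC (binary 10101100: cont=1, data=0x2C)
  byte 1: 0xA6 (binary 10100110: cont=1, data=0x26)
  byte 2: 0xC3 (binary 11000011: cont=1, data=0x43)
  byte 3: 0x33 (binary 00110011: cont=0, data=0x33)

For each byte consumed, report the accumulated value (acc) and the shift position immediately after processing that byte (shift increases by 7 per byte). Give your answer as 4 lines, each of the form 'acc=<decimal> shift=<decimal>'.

Answer: acc=44 shift=7
acc=4908 shift=14
acc=1102636 shift=21
acc=108057388 shift=28

Derivation:
byte 0=0xAC: payload=0x2C=44, contrib = 44<<0 = 44; acc -> 44, shift -> 7
byte 1=0xA6: payload=0x26=38, contrib = 38<<7 = 4864; acc -> 4908, shift -> 14
byte 2=0xC3: payload=0x43=67, contrib = 67<<14 = 1097728; acc -> 1102636, shift -> 21
byte 3=0x33: payload=0x33=51, contrib = 51<<21 = 106954752; acc -> 108057388, shift -> 28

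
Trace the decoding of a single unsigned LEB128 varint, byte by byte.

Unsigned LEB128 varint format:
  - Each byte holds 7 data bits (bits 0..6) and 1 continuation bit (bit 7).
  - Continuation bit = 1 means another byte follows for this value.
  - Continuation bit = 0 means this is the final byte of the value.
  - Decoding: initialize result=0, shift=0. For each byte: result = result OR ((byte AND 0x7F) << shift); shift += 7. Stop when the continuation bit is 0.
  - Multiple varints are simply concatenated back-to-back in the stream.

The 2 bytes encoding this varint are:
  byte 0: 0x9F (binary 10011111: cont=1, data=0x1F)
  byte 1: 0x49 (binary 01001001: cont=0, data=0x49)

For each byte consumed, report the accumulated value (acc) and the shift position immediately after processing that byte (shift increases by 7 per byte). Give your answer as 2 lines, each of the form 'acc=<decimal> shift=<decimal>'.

Answer: acc=31 shift=7
acc=9375 shift=14

Derivation:
byte 0=0x9F: payload=0x1F=31, contrib = 31<<0 = 31; acc -> 31, shift -> 7
byte 1=0x49: payload=0x49=73, contrib = 73<<7 = 9344; acc -> 9375, shift -> 14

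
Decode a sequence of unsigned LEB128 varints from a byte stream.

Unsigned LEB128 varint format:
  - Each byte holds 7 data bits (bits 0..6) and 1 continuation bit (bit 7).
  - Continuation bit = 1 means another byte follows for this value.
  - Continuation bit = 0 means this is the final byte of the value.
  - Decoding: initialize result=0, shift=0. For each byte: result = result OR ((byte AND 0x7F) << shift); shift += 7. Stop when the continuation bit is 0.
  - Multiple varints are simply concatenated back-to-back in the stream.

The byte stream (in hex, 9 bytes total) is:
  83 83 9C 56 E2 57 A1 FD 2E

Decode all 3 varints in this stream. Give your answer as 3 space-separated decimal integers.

  byte[0]=0x83 cont=1 payload=0x03=3: acc |= 3<<0 -> acc=3 shift=7
  byte[1]=0x83 cont=1 payload=0x03=3: acc |= 3<<7 -> acc=387 shift=14
  byte[2]=0x9C cont=1 payload=0x1C=28: acc |= 28<<14 -> acc=459139 shift=21
  byte[3]=0x56 cont=0 payload=0x56=86: acc |= 86<<21 -> acc=180814211 shift=28 [end]
Varint 1: bytes[0:4] = 83 83 9C 56 -> value 180814211 (4 byte(s))
  byte[4]=0xE2 cont=1 payload=0x62=98: acc |= 98<<0 -> acc=98 shift=7
  byte[5]=0x57 cont=0 payload=0x57=87: acc |= 87<<7 -> acc=11234 shift=14 [end]
Varint 2: bytes[4:6] = E2 57 -> value 11234 (2 byte(s))
  byte[6]=0xA1 cont=1 payload=0x21=33: acc |= 33<<0 -> acc=33 shift=7
  byte[7]=0xFD cont=1 payload=0x7D=125: acc |= 125<<7 -> acc=16033 shift=14
  byte[8]=0x2E cont=0 payload=0x2E=46: acc |= 46<<14 -> acc=769697 shift=21 [end]
Varint 3: bytes[6:9] = A1 FD 2E -> value 769697 (3 byte(s))

Answer: 180814211 11234 769697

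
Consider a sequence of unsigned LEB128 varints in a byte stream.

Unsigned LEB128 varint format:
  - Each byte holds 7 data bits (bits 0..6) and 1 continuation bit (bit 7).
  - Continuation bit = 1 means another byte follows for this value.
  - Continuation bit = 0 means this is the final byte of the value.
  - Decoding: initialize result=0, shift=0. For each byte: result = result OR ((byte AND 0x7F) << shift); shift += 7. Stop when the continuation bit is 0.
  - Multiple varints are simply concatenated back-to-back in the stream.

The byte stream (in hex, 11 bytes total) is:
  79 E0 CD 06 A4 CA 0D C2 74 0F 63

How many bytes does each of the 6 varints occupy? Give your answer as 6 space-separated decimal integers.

Answer: 1 3 3 2 1 1

Derivation:
  byte[0]=0x79 cont=0 payload=0x79=121: acc |= 121<<0 -> acc=121 shift=7 [end]
Varint 1: bytes[0:1] = 79 -> value 121 (1 byte(s))
  byte[1]=0xE0 cont=1 payload=0x60=96: acc |= 96<<0 -> acc=96 shift=7
  byte[2]=0xCD cont=1 payload=0x4D=77: acc |= 77<<7 -> acc=9952 shift=14
  byte[3]=0x06 cont=0 payload=0x06=6: acc |= 6<<14 -> acc=108256 shift=21 [end]
Varint 2: bytes[1:4] = E0 CD 06 -> value 108256 (3 byte(s))
  byte[4]=0xA4 cont=1 payload=0x24=36: acc |= 36<<0 -> acc=36 shift=7
  byte[5]=0xCA cont=1 payload=0x4A=74: acc |= 74<<7 -> acc=9508 shift=14
  byte[6]=0x0D cont=0 payload=0x0D=13: acc |= 13<<14 -> acc=222500 shift=21 [end]
Varint 3: bytes[4:7] = A4 CA 0D -> value 222500 (3 byte(s))
  byte[7]=0xC2 cont=1 payload=0x42=66: acc |= 66<<0 -> acc=66 shift=7
  byte[8]=0x74 cont=0 payload=0x74=116: acc |= 116<<7 -> acc=14914 shift=14 [end]
Varint 4: bytes[7:9] = C2 74 -> value 14914 (2 byte(s))
  byte[9]=0x0F cont=0 payload=0x0F=15: acc |= 15<<0 -> acc=15 shift=7 [end]
Varint 5: bytes[9:10] = 0F -> value 15 (1 byte(s))
  byte[10]=0x63 cont=0 payload=0x63=99: acc |= 99<<0 -> acc=99 shift=7 [end]
Varint 6: bytes[10:11] = 63 -> value 99 (1 byte(s))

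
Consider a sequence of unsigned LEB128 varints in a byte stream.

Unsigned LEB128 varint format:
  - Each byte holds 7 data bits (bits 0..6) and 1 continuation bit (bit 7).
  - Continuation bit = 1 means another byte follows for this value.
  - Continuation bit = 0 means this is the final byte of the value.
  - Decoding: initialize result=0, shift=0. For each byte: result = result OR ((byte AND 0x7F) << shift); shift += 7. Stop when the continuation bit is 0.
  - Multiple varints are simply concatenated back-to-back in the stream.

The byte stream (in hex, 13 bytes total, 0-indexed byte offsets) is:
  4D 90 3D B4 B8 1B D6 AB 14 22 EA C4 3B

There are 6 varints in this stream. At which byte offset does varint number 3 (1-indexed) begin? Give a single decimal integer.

Answer: 3

Derivation:
  byte[0]=0x4D cont=0 payload=0x4D=77: acc |= 77<<0 -> acc=77 shift=7 [end]
Varint 1: bytes[0:1] = 4D -> value 77 (1 byte(s))
  byte[1]=0x90 cont=1 payload=0x10=16: acc |= 16<<0 -> acc=16 shift=7
  byte[2]=0x3D cont=0 payload=0x3D=61: acc |= 61<<7 -> acc=7824 shift=14 [end]
Varint 2: bytes[1:3] = 90 3D -> value 7824 (2 byte(s))
  byte[3]=0xB4 cont=1 payload=0x34=52: acc |= 52<<0 -> acc=52 shift=7
  byte[4]=0xB8 cont=1 payload=0x38=56: acc |= 56<<7 -> acc=7220 shift=14
  byte[5]=0x1B cont=0 payload=0x1B=27: acc |= 27<<14 -> acc=449588 shift=21 [end]
Varint 3: bytes[3:6] = B4 B8 1B -> value 449588 (3 byte(s))
  byte[6]=0xD6 cont=1 payload=0x56=86: acc |= 86<<0 -> acc=86 shift=7
  byte[7]=0xAB cont=1 payload=0x2B=43: acc |= 43<<7 -> acc=5590 shift=14
  byte[8]=0x14 cont=0 payload=0x14=20: acc |= 20<<14 -> acc=333270 shift=21 [end]
Varint 4: bytes[6:9] = D6 AB 14 -> value 333270 (3 byte(s))
  byte[9]=0x22 cont=0 payload=0x22=34: acc |= 34<<0 -> acc=34 shift=7 [end]
Varint 5: bytes[9:10] = 22 -> value 34 (1 byte(s))
  byte[10]=0xEA cont=1 payload=0x6A=106: acc |= 106<<0 -> acc=106 shift=7
  byte[11]=0xC4 cont=1 payload=0x44=68: acc |= 68<<7 -> acc=8810 shift=14
  byte[12]=0x3B cont=0 payload=0x3B=59: acc |= 59<<14 -> acc=975466 shift=21 [end]
Varint 6: bytes[10:13] = EA C4 3B -> value 975466 (3 byte(s))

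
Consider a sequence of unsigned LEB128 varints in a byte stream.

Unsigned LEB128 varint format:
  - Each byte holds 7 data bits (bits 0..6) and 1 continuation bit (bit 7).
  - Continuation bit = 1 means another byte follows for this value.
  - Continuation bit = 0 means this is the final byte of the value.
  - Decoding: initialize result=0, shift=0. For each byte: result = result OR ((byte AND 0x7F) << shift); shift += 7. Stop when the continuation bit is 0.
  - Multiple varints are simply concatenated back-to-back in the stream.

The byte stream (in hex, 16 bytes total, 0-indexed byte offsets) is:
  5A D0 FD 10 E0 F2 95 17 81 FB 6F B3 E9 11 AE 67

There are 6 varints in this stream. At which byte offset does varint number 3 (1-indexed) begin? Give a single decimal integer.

Answer: 4

Derivation:
  byte[0]=0x5A cont=0 payload=0x5A=90: acc |= 90<<0 -> acc=90 shift=7 [end]
Varint 1: bytes[0:1] = 5A -> value 90 (1 byte(s))
  byte[1]=0xD0 cont=1 payload=0x50=80: acc |= 80<<0 -> acc=80 shift=7
  byte[2]=0xFD cont=1 payload=0x7D=125: acc |= 125<<7 -> acc=16080 shift=14
  byte[3]=0x10 cont=0 payload=0x10=16: acc |= 16<<14 -> acc=278224 shift=21 [end]
Varint 2: bytes[1:4] = D0 FD 10 -> value 278224 (3 byte(s))
  byte[4]=0xE0 cont=1 payload=0x60=96: acc |= 96<<0 -> acc=96 shift=7
  byte[5]=0xF2 cont=1 payload=0x72=114: acc |= 114<<7 -> acc=14688 shift=14
  byte[6]=0x95 cont=1 payload=0x15=21: acc |= 21<<14 -> acc=358752 shift=21
  byte[7]=0x17 cont=0 payload=0x17=23: acc |= 23<<21 -> acc=48593248 shift=28 [end]
Varint 3: bytes[4:8] = E0 F2 95 17 -> value 48593248 (4 byte(s))
  byte[8]=0x81 cont=1 payload=0x01=1: acc |= 1<<0 -> acc=1 shift=7
  byte[9]=0xFB cont=1 payload=0x7B=123: acc |= 123<<7 -> acc=15745 shift=14
  byte[10]=0x6F cont=0 payload=0x6F=111: acc |= 111<<14 -> acc=1834369 shift=21 [end]
Varint 4: bytes[8:11] = 81 FB 6F -> value 1834369 (3 byte(s))
  byte[11]=0xB3 cont=1 payload=0x33=51: acc |= 51<<0 -> acc=51 shift=7
  byte[12]=0xE9 cont=1 payload=0x69=105: acc |= 105<<7 -> acc=13491 shift=14
  byte[13]=0x11 cont=0 payload=0x11=17: acc |= 17<<14 -> acc=292019 shift=21 [end]
Varint 5: bytes[11:14] = B3 E9 11 -> value 292019 (3 byte(s))
  byte[14]=0xAE cont=1 payload=0x2E=46: acc |= 46<<0 -> acc=46 shift=7
  byte[15]=0x67 cont=0 payload=0x67=103: acc |= 103<<7 -> acc=13230 shift=14 [end]
Varint 6: bytes[14:16] = AE 67 -> value 13230 (2 byte(s))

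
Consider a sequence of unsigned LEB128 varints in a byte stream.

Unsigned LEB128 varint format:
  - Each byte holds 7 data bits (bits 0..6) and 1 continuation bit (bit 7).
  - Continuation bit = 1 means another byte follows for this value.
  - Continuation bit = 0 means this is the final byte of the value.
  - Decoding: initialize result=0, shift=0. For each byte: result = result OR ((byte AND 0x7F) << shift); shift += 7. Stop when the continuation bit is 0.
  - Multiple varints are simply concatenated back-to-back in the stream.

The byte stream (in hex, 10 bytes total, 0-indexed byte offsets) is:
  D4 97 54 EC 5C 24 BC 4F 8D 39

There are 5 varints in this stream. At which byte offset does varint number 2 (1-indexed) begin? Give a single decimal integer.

  byte[0]=0xD4 cont=1 payload=0x54=84: acc |= 84<<0 -> acc=84 shift=7
  byte[1]=0x97 cont=1 payload=0x17=23: acc |= 23<<7 -> acc=3028 shift=14
  byte[2]=0x54 cont=0 payload=0x54=84: acc |= 84<<14 -> acc=1379284 shift=21 [end]
Varint 1: bytes[0:3] = D4 97 54 -> value 1379284 (3 byte(s))
  byte[3]=0xEC cont=1 payload=0x6C=108: acc |= 108<<0 -> acc=108 shift=7
  byte[4]=0x5C cont=0 payload=0x5C=92: acc |= 92<<7 -> acc=11884 shift=14 [end]
Varint 2: bytes[3:5] = EC 5C -> value 11884 (2 byte(s))
  byte[5]=0x24 cont=0 payload=0x24=36: acc |= 36<<0 -> acc=36 shift=7 [end]
Varint 3: bytes[5:6] = 24 -> value 36 (1 byte(s))
  byte[6]=0xBC cont=1 payload=0x3C=60: acc |= 60<<0 -> acc=60 shift=7
  byte[7]=0x4F cont=0 payload=0x4F=79: acc |= 79<<7 -> acc=10172 shift=14 [end]
Varint 4: bytes[6:8] = BC 4F -> value 10172 (2 byte(s))
  byte[8]=0x8D cont=1 payload=0x0D=13: acc |= 13<<0 -> acc=13 shift=7
  byte[9]=0x39 cont=0 payload=0x39=57: acc |= 57<<7 -> acc=7309 shift=14 [end]
Varint 5: bytes[8:10] = 8D 39 -> value 7309 (2 byte(s))

Answer: 3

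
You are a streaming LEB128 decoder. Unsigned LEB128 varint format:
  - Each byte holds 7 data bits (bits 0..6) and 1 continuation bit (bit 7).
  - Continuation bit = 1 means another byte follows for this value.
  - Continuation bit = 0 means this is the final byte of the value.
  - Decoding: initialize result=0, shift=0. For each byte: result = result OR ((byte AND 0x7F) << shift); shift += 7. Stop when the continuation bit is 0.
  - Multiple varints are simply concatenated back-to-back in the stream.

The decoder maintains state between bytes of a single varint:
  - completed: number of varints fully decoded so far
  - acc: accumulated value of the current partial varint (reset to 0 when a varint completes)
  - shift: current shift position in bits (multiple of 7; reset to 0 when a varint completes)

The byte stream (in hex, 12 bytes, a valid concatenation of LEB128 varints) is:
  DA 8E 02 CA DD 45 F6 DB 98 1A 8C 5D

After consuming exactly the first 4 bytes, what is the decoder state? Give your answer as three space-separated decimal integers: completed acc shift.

Answer: 1 74 7

Derivation:
byte[0]=0xDA cont=1 payload=0x5A: acc |= 90<<0 -> completed=0 acc=90 shift=7
byte[1]=0x8E cont=1 payload=0x0E: acc |= 14<<7 -> completed=0 acc=1882 shift=14
byte[2]=0x02 cont=0 payload=0x02: varint #1 complete (value=34650); reset -> completed=1 acc=0 shift=0
byte[3]=0xCA cont=1 payload=0x4A: acc |= 74<<0 -> completed=1 acc=74 shift=7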